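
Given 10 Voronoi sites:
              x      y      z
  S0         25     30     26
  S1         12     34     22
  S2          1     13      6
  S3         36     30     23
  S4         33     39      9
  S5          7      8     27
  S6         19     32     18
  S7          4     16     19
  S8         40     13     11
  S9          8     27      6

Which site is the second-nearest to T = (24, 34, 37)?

Compare squared distances (the ordering matches that of the actual distances):
|TS0|² = (24−25)² + (34−30)² + (37−26)² = 1 + 16 + 121 = 138
|TS1|² = (24−12)² + (34−34)² + (37−22)² = 144 + 0 + 225 = 369
|TS2|² = (24−1)² + (34−13)² + (37−6)² = 529 + 441 + 961 = 1931
|TS3|² = (24−36)² + (34−30)² + (37−23)² = 144 + 16 + 196 = 356
|TS4|² = (24−33)² + (34−39)² + (37−9)² = 81 + 25 + 784 = 890
|TS5|² = (24−7)² + (34−8)² + (37−27)² = 289 + 676 + 100 = 1065
|TS6|² = (24−19)² + (34−32)² + (37−18)² = 25 + 4 + 361 = 390
|TS7|² = (24−4)² + (34−16)² + (37−19)² = 400 + 324 + 324 = 1048
|TS8|² = (24−40)² + (34−13)² + (37−11)² = 256 + 441 + 676 = 1373
|TS9|² = (24−8)² + (34−27)² + (37−6)² = 256 + 49 + 961 = 1266
Sorted ascending: S0, S3, S1, … — the second-nearest is S3.

S3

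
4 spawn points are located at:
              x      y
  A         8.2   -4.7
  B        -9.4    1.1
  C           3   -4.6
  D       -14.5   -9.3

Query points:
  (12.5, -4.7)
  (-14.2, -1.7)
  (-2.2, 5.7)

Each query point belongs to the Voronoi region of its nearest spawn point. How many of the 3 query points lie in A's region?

1

(12.5, -4.7) — d² to each: A:18.49, B:513.25, C:90.26, D:750.16 → nearest is A
(-14.2, -1.7) — d² to each: A:510.76, B:30.88, C:304.25, D:57.85 → nearest is B
(-2.2, 5.7) — d² to each: A:216.32, B:73, C:133.13, D:376.29 → nearest is B
1 of the 3 points has A as nearest.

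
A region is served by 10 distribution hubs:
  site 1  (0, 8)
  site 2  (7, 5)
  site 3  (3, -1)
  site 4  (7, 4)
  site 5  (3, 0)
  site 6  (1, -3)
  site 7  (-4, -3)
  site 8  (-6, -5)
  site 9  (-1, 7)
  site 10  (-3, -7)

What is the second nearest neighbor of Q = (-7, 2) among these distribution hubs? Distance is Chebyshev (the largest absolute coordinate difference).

d(Q, site 1) = max(7, 6) = 7
d(Q, site 2) = max(14, 3) = 14
d(Q, site 3) = max(10, 3) = 10
d(Q, site 4) = max(14, 2) = 14
d(Q, site 5) = max(10, 2) = 10
d(Q, site 6) = max(8, 5) = 8
d(Q, site 7) = max(3, 5) = 5
d(Q, site 8) = max(1, 7) = 7
d(Q, site 9) = max(6, 5) = 6
d(Q, site 10) = max(4, 9) = 9
Sorted ascending: site 7, site 9, site 1, … — the second-nearest is site 9.

site 9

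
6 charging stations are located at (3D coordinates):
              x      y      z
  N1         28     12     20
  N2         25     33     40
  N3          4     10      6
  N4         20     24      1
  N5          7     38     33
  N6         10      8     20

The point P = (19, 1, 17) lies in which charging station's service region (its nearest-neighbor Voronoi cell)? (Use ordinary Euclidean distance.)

N6

Squared Euclidean distances:
|PN1|² = (19−28)² + (1−12)² + (17−20)² = 81 + 121 + 9 = 211
|PN2|² = (19−25)² + (1−33)² + (17−40)² = 36 + 1024 + 529 = 1589
|PN3|² = (19−4)² + (1−10)² + (17−6)² = 225 + 81 + 121 = 427
|PN4|² = (19−20)² + (1−24)² + (17−1)² = 1 + 529 + 256 = 786
|PN5|² = (19−7)² + (1−38)² + (17−33)² = 144 + 1369 + 256 = 1769
|PN6|² = (19−10)² + (1−8)² + (17−20)² = 81 + 49 + 9 = 139
Minimum is at N6.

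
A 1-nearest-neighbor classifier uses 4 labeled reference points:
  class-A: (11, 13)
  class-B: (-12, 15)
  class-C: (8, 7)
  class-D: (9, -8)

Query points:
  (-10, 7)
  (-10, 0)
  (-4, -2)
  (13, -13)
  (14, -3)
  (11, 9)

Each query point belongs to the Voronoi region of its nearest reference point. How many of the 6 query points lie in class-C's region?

(-10, 7) — d² to each: class-A:477, class-B:68, class-C:324, class-D:586 → nearest is class-B
(-10, 0) — d² to each: class-A:610, class-B:229, class-C:373, class-D:425 → nearest is class-B
(-4, -2) — d² to each: class-A:450, class-B:353, class-C:225, class-D:205 → nearest is class-D
(13, -13) — d² to each: class-A:680, class-B:1409, class-C:425, class-D:41 → nearest is class-D
(14, -3) — d² to each: class-A:265, class-B:1000, class-C:136, class-D:50 → nearest is class-D
(11, 9) — d² to each: class-A:16, class-B:565, class-C:13, class-D:293 → nearest is class-C
1 of the 6 points has class-C as nearest.

1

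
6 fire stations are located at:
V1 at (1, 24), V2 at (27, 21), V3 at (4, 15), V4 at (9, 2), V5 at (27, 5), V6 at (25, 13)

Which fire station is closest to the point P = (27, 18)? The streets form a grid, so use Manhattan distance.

d(P,V1) = |27−1| + |18−24| = 26 + 6 = 32
d(P,V2) = |27−27| + |18−21| = 0 + 3 = 3
d(P,V3) = |27−4| + |18−15| = 23 + 3 = 26
d(P,V4) = |27−9| + |18−2| = 18 + 16 = 34
d(P,V5) = |27−27| + |18−5| = 0 + 13 = 13
d(P,V6) = |27−25| + |18−13| = 2 + 5 = 7
V2 is nearest.

V2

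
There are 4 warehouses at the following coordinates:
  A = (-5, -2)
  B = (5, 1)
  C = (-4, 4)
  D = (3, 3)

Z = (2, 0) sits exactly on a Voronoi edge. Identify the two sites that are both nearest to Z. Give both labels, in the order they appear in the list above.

Squared distances from Z to each site:
|ZA|² = (2−(-5))² + (0−(-2))² = 49 + 4 = 53
|ZB|² = (2−5)² + (0−1)² = 9 + 1 = 10
|ZC|² = (2−(-4))² + (0−4)² = 36 + 16 = 52
|ZD|² = (2−3)² + (0−3)² = 1 + 9 = 10
Z is equidistant from B and D (both at squared distance 10), and every other site is strictly farther — so Z lies on the B–D Voronoi edge.

B and D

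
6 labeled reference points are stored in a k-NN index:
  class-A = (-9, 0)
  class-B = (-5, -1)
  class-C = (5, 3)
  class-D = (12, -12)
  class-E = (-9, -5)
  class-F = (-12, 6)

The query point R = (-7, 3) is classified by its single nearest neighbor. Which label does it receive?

Squared Euclidean distances:
d²(R, class-A) = (-7−(-9))² + (3−0)² = 4 + 9 = 13
d²(R, class-B) = (-7−(-5))² + (3−(-1))² = 4 + 16 = 20
d²(R, class-C) = (-7−5)² + (3−3)² = 144 + 0 = 144
d²(R, class-D) = (-7−12)² + (3−(-12))² = 361 + 225 = 586
d²(R, class-E) = (-7−(-9))² + (3−(-5))² = 4 + 64 = 68
d²(R, class-F) = (-7−(-12))² + (3−6)² = 25 + 9 = 34
Minimum is at class-A.

class-A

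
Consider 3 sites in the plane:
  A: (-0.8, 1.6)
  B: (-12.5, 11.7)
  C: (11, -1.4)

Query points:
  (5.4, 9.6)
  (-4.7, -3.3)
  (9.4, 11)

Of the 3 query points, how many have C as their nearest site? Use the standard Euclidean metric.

1

(5.4, 9.6) — d² to each: A:102.44, B:324.82, C:152.36 → nearest is A
(-4.7, -3.3) — d² to each: A:39.22, B:285.84, C:250.1 → nearest is A
(9.4, 11) — d² to each: A:192.4, B:480.1, C:156.32 → nearest is C
1 of the 3 points has C as nearest.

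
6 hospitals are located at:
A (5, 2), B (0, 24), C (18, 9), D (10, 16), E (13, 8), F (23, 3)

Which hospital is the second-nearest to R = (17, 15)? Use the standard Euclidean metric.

D

Compare squared distances (the ordering matches that of the actual distances):
|RA|² = (17−5)² + (15−2)² = 144 + 169 = 313
|RB|² = (17−0)² + (15−24)² = 289 + 81 = 370
|RC|² = (17−18)² + (15−9)² = 1 + 36 = 37
|RD|² = (17−10)² + (15−16)² = 49 + 1 = 50
|RE|² = (17−13)² + (15−8)² = 16 + 49 = 65
|RF|² = (17−23)² + (15−3)² = 36 + 144 = 180
Sorted ascending: C, D, E, … — the second-nearest is D.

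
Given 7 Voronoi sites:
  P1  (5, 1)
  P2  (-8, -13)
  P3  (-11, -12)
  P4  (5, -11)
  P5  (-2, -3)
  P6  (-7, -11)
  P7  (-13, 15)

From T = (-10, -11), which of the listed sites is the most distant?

P7

Since √ is increasing, it suffices to compare squared distances:
|TP1|² = (-10−5)² + (-11−1)² = 225 + 144 = 369
|TP2|² = (-10−(-8))² + (-11−(-13))² = 4 + 4 = 8
|TP3|² = (-10−(-11))² + (-11−(-12))² = 1 + 1 = 2
|TP4|² = (-10−5)² + (-11−(-11))² = 225 + 0 = 225
|TP5|² = (-10−(-2))² + (-11−(-3))² = 64 + 64 = 128
|TP6|² = (-10−(-7))² + (-11−(-11))² = 9 + 0 = 9
|TP7|² = (-10−(-13))² + (-11−15)² = 9 + 676 = 685
The largest is to P7.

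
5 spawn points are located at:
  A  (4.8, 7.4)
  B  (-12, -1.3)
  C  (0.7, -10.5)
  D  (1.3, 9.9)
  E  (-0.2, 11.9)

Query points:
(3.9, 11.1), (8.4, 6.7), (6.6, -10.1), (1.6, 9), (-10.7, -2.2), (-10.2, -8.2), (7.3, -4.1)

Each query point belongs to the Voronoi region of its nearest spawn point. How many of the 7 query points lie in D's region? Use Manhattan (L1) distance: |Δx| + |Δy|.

(3.9, 11.1) — d to each: A:4.6, B:28.3, C:24.8, D:3.8, E:4.9 → nearest is D
(8.4, 6.7) — d to each: A:4.3, B:28.4, C:24.9, D:10.3, E:13.8 → nearest is A
(6.6, -10.1) — d to each: A:19.3, B:27.4, C:6.3, D:25.3, E:28.8 → nearest is C
(1.6, 9) — d to each: A:4.8, B:23.9, C:20.4, D:1.2, E:4.7 → nearest is D
(-10.7, -2.2) — d to each: A:25.1, B:2.2, C:19.7, D:24.1, E:24.6 → nearest is B
(-10.2, -8.2) — d to each: A:30.6, B:8.7, C:13.2, D:29.6, E:30.1 → nearest is B
(7.3, -4.1) — d to each: A:14, B:22.1, C:13, D:20, E:23.5 → nearest is C
2 of the 7 points have D as nearest.

2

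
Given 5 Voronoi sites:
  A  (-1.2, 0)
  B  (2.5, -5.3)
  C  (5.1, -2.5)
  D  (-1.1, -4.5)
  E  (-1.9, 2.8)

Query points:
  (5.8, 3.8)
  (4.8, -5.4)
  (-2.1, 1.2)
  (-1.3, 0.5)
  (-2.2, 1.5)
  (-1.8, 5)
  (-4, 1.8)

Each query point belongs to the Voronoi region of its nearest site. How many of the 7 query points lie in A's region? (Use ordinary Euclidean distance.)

(5.8, 3.8) — d² to each: A:63.44, B:93.7, C:40.18, D:116.5, E:60.29 → nearest is C
(4.8, -5.4) — d² to each: A:65.16, B:5.3, C:8.5, D:35.62, E:112.13 → nearest is B
(-2.1, 1.2) — d² to each: A:2.25, B:63.41, C:65.53, D:33.49, E:2.6 → nearest is A
(-1.3, 0.5) — d² to each: A:0.26, B:48.08, C:49.96, D:25.04, E:5.65 → nearest is A
(-2.2, 1.5) — d² to each: A:3.25, B:68.33, C:69.29, D:37.21, E:1.78 → nearest is E
(-1.8, 5) — d² to each: A:25.36, B:124.58, C:103.86, D:90.74, E:4.85 → nearest is E
(-4, 1.8) — d² to each: A:11.08, B:92.66, C:101.3, D:48.1, E:5.41 → nearest is E
2 of the 7 points have A as nearest.

2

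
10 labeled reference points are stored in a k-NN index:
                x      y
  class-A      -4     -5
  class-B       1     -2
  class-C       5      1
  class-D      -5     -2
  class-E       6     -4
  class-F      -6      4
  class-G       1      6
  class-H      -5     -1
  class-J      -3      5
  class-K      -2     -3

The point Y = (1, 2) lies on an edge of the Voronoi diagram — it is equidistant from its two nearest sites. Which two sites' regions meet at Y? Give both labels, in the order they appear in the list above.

class-B and class-G

Squared distances from Y to each site:
d²(Y, class-A) = (1−(-4))² + (2−(-5))² = 25 + 49 = 74
d²(Y, class-B) = (1−1)² + (2−(-2))² = 0 + 16 = 16
d²(Y, class-C) = (1−5)² + (2−1)² = 16 + 1 = 17
d²(Y, class-D) = (1−(-5))² + (2−(-2))² = 36 + 16 = 52
d²(Y, class-E) = (1−6)² + (2−(-4))² = 25 + 36 = 61
d²(Y, class-F) = (1−(-6))² + (2−4)² = 49 + 4 = 53
d²(Y, class-G) = (1−1)² + (2−6)² = 0 + 16 = 16
d²(Y, class-H) = (1−(-5))² + (2−(-1))² = 36 + 9 = 45
d²(Y, class-J) = (1−(-3))² + (2−5)² = 16 + 9 = 25
d²(Y, class-K) = (1−(-2))² + (2−(-3))² = 9 + 25 = 34
Y is equidistant from class-B and class-G (both at squared distance 16), and every other site is strictly farther — so Y lies on the class-B–class-G Voronoi edge.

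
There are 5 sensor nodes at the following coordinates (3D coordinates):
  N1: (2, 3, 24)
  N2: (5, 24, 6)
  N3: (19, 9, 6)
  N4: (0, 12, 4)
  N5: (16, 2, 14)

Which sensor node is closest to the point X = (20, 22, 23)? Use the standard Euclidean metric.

Compare squared distances (the ordering matches that of the actual distances):
|XN1|² = 324 + 361 + 1 = 686
|XN2|² = 225 + 4 + 289 = 518
|XN3|² = 1 + 169 + 289 = 459
|XN4|² = 400 + 100 + 361 = 861
|XN5|² = 16 + 400 + 81 = 497
N3 is nearest.

N3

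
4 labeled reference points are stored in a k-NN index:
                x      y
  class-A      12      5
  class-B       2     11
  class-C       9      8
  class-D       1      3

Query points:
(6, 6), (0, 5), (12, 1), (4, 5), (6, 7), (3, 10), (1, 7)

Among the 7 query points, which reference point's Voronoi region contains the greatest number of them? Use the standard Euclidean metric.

class-D

(6, 6) — d² to each: class-A:37, class-B:41, class-C:13, class-D:34 → nearest is class-C
(0, 5) — d² to each: class-A:144, class-B:40, class-C:90, class-D:5 → nearest is class-D
(12, 1) — d² to each: class-A:16, class-B:200, class-C:58, class-D:125 → nearest is class-A
(4, 5) — d² to each: class-A:64, class-B:40, class-C:34, class-D:13 → nearest is class-D
(6, 7) — d² to each: class-A:40, class-B:32, class-C:10, class-D:41 → nearest is class-C
(3, 10) — d² to each: class-A:106, class-B:2, class-C:40, class-D:53 → nearest is class-B
(1, 7) — d² to each: class-A:125, class-B:17, class-C:65, class-D:16 → nearest is class-D
Tally — class-A:1, class-B:1, class-C:2, class-D:3. class-D captures the most (3).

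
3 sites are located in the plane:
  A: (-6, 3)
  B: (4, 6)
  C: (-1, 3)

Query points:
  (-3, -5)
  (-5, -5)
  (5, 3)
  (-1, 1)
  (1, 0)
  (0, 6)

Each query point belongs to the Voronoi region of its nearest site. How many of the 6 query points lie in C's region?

4

(-3, -5) — d² to each: A:73, B:170, C:68 → nearest is C
(-5, -5) — d² to each: A:65, B:202, C:80 → nearest is A
(5, 3) — d² to each: A:121, B:10, C:36 → nearest is B
(-1, 1) — d² to each: A:29, B:50, C:4 → nearest is C
(1, 0) — d² to each: A:58, B:45, C:13 → nearest is C
(0, 6) — d² to each: A:45, B:16, C:10 → nearest is C
4 of the 6 points have C as nearest.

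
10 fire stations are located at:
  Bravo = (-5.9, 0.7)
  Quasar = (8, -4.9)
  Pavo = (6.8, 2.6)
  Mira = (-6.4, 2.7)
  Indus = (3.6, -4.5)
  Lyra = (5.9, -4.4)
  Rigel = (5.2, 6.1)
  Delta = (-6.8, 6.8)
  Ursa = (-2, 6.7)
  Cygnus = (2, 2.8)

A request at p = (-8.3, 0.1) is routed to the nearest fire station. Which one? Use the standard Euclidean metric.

Bravo

Compare squared distances (the ordering matches that of the actual distances):
d²(p, Bravo) = (-8.3−(-5.9))² + (0.1−0.7)² = 5.76 + 0.36 = 6.12
d²(p, Quasar) = (-8.3−8)² + (0.1−(-4.9))² = 265.69 + 25 = 290.69
d²(p, Pavo) = (-8.3−6.8)² + (0.1−2.6)² = 228.01 + 6.25 = 234.26
d²(p, Mira) = (-8.3−(-6.4))² + (0.1−2.7)² = 3.61 + 6.76 = 10.37
d²(p, Indus) = (-8.3−3.6)² + (0.1−(-4.5))² = 141.61 + 21.16 = 162.77
d²(p, Lyra) = (-8.3−5.9)² + (0.1−(-4.4))² = 201.64 + 20.25 = 221.89
d²(p, Rigel) = (-8.3−5.2)² + (0.1−6.1)² = 182.25 + 36 = 218.25
d²(p, Delta) = (-8.3−(-6.8))² + (0.1−6.8)² = 2.25 + 44.89 = 47.14
d²(p, Ursa) = (-8.3−(-2))² + (0.1−6.7)² = 39.69 + 43.56 = 83.25
d²(p, Cygnus) = (-8.3−2)² + (0.1−2.8)² = 106.09 + 7.29 = 113.38
Bravo is nearest.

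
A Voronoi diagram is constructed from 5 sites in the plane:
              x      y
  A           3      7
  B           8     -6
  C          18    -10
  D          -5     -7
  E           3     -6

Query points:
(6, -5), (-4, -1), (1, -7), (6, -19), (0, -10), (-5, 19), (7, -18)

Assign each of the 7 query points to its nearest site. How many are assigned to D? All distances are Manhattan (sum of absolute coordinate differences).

(6, -5) — d to each: A:15, B:3, C:17, D:13, E:4 → nearest is B
(-4, -1) — d to each: A:15, B:17, C:31, D:7, E:12 → nearest is D
(1, -7) — d to each: A:16, B:8, C:20, D:6, E:3 → nearest is E
(6, -19) — d to each: A:29, B:15, C:21, D:23, E:16 → nearest is B
(0, -10) — d to each: A:20, B:12, C:18, D:8, E:7 → nearest is E
(-5, 19) — d to each: A:20, B:38, C:52, D:26, E:33 → nearest is A
(7, -18) — d to each: A:29, B:13, C:19, D:23, E:16 → nearest is B
1 of the 7 points has D as nearest.

1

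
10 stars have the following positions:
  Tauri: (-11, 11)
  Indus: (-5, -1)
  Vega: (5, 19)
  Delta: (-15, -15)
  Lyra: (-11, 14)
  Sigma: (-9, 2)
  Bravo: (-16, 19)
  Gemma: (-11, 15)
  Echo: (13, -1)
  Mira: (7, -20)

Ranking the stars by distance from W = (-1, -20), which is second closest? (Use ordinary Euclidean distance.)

Delta

Squared Euclidean distances:
d²(W, Tauri) = (-1−(-11))² + (-20−11)² = 100 + 961 = 1061
d²(W, Indus) = (-1−(-5))² + (-20−(-1))² = 16 + 361 = 377
d²(W, Vega) = (-1−5)² + (-20−19)² = 36 + 1521 = 1557
d²(W, Delta) = (-1−(-15))² + (-20−(-15))² = 196 + 25 = 221
d²(W, Lyra) = (-1−(-11))² + (-20−14)² = 100 + 1156 = 1256
d²(W, Sigma) = (-1−(-9))² + (-20−2)² = 64 + 484 = 548
d²(W, Bravo) = (-1−(-16))² + (-20−19)² = 225 + 1521 = 1746
d²(W, Gemma) = (-1−(-11))² + (-20−15)² = 100 + 1225 = 1325
d²(W, Echo) = (-1−13)² + (-20−(-1))² = 196 + 361 = 557
d²(W, Mira) = (-1−7)² + (-20−(-20))² = 64 + 0 = 64
Sorted ascending: Mira, Delta, Indus, … — the second-nearest is Delta.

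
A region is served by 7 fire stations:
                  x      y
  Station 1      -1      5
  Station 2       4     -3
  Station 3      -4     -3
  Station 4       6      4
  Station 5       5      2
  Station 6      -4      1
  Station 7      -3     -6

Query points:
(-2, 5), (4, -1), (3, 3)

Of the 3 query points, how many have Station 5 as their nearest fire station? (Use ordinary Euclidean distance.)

(-2, 5) — d² to each: Station 1:1, Station 2:100, Station 3:68, Station 4:65, Station 5:58, Station 6:20, Station 7:122 → nearest is Station 1
(4, -1) — d² to each: Station 1:61, Station 2:4, Station 3:68, Station 4:29, Station 5:10, Station 6:68, Station 7:74 → nearest is Station 2
(3, 3) — d² to each: Station 1:20, Station 2:37, Station 3:85, Station 4:10, Station 5:5, Station 6:53, Station 7:117 → nearest is Station 5
1 of the 3 points has Station 5 as nearest.

1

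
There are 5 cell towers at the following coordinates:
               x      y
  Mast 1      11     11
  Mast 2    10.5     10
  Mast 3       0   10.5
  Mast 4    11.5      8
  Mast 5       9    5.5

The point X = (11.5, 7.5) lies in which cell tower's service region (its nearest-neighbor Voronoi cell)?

Mast 4

Since √ is increasing, it suffices to compare squared distances:
d²(X, Mast 1) = 0.25 + 12.25 = 12.5
d²(X, Mast 2) = 1 + 6.25 = 7.25
d²(X, Mast 3) = 132.25 + 9 = 141.25
d²(X, Mast 4) = 0 + 0.25 = 0.25
d²(X, Mast 5) = 6.25 + 4 = 10.25
The smallest is to Mast 4, so X lies in the Voronoi region of Mast 4.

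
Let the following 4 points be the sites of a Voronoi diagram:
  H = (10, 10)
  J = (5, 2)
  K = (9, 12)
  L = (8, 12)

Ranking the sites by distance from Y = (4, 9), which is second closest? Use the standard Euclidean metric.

K

Compare squared distances (the ordering matches that of the actual distances):
|YH|² = (4−10)² + (9−10)² = 36 + 1 = 37
|YJ|² = (4−5)² + (9−2)² = 1 + 49 = 50
|YK|² = (4−9)² + (9−12)² = 25 + 9 = 34
|YL|² = (4−8)² + (9−12)² = 16 + 9 = 25
Sorted ascending: L, K, H, … — the second-nearest is K.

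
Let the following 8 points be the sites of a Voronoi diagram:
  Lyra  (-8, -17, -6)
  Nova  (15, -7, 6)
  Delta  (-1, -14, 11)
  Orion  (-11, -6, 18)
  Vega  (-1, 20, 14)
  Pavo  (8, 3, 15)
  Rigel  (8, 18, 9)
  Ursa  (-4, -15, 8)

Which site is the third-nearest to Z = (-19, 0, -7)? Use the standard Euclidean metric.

Orion

Compare squared distances (the ordering matches that of the actual distances):
d²(Z, Lyra) = (-19−(-8))² + (0−(-17))² + (-7−(-6))² = 121 + 289 + 1 = 411
d²(Z, Nova) = (-19−15)² + (0−(-7))² + (-7−6)² = 1156 + 49 + 169 = 1374
d²(Z, Delta) = (-19−(-1))² + (0−(-14))² + (-7−11)² = 324 + 196 + 324 = 844
d²(Z, Orion) = (-19−(-11))² + (0−(-6))² + (-7−18)² = 64 + 36 + 625 = 725
d²(Z, Vega) = (-19−(-1))² + (0−20)² + (-7−14)² = 324 + 400 + 441 = 1165
d²(Z, Pavo) = (-19−8)² + (0−3)² + (-7−15)² = 729 + 9 + 484 = 1222
d²(Z, Rigel) = (-19−8)² + (0−18)² + (-7−9)² = 729 + 324 + 256 = 1309
d²(Z, Ursa) = (-19−(-4))² + (0−(-15))² + (-7−8)² = 225 + 225 + 225 = 675
Sorted ascending: Lyra, Ursa, Orion, Delta, … — the third-nearest is Orion.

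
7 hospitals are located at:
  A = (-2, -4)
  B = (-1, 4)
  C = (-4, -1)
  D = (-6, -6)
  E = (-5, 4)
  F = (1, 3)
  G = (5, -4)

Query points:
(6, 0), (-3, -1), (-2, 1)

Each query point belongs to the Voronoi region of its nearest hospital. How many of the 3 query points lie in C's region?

2

(6, 0) — d² to each: A:80, B:65, C:101, D:180, E:137, F:34, G:17 → nearest is G
(-3, -1) — d² to each: A:10, B:29, C:1, D:34, E:29, F:32, G:73 → nearest is C
(-2, 1) — d² to each: A:25, B:10, C:8, D:65, E:18, F:13, G:74 → nearest is C
2 of the 3 points have C as nearest.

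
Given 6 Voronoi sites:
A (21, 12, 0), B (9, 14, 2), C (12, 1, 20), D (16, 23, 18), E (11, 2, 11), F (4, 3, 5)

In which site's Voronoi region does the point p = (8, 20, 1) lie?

Squared Euclidean distances:
|pA|² = 169 + 64 + 1 = 234
|pB|² = 1 + 36 + 1 = 38
|pC|² = 16 + 361 + 361 = 738
|pD|² = 64 + 9 + 289 = 362
|pE|² = 9 + 324 + 100 = 433
|pF|² = 16 + 289 + 16 = 321
The smallest is to B, so p lies in the Voronoi region of B.

B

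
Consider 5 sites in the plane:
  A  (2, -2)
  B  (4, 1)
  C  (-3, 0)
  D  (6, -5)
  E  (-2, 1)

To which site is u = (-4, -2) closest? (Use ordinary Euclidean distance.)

Compare squared distances (the ordering matches that of the actual distances):
|uA|² = (-4−2)² + (-2−(-2))² = 36 + 0 = 36
|uB|² = (-4−4)² + (-2−1)² = 64 + 9 = 73
|uC|² = (-4−(-3))² + (-2−0)² = 1 + 4 = 5
|uD|² = (-4−6)² + (-2−(-5))² = 100 + 9 = 109
|uE|² = (-4−(-2))² + (-2−1)² = 4 + 9 = 13
C is nearest.

C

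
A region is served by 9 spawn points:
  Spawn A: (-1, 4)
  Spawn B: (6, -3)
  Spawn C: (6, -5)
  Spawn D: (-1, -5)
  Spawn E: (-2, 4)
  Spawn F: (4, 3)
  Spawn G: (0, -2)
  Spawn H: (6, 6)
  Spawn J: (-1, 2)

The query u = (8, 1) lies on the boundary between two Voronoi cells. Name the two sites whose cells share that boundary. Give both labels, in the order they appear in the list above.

Spawn B and Spawn F

Squared distances from u to each site:
d²(u, Spawn A) = (8−(-1))² + (1−4)² = 81 + 9 = 90
d²(u, Spawn B) = (8−6)² + (1−(-3))² = 4 + 16 = 20
d²(u, Spawn C) = (8−6)² + (1−(-5))² = 4 + 36 = 40
d²(u, Spawn D) = (8−(-1))² + (1−(-5))² = 81 + 36 = 117
d²(u, Spawn E) = (8−(-2))² + (1−4)² = 100 + 9 = 109
d²(u, Spawn F) = (8−4)² + (1−3)² = 16 + 4 = 20
d²(u, Spawn G) = (8−0)² + (1−(-2))² = 64 + 9 = 73
d²(u, Spawn H) = (8−6)² + (1−6)² = 4 + 25 = 29
d²(u, Spawn J) = (8−(-1))² + (1−2)² = 81 + 1 = 82
u is equidistant from Spawn B and Spawn F (both at squared distance 20), and every other site is strictly farther — so u lies on the Spawn B–Spawn F Voronoi edge.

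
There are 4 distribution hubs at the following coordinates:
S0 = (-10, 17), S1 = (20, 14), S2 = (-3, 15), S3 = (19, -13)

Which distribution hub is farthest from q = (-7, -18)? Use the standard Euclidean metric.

S1

Compare squared distances (the ordering matches that of the actual distances):
|qS0|² = (-7−(-10))² + (-18−17)² = 9 + 1225 = 1234
|qS1|² = (-7−20)² + (-18−14)² = 729 + 1024 = 1753
|qS2|² = (-7−(-3))² + (-18−15)² = 16 + 1089 = 1105
|qS3|² = (-7−19)² + (-18−(-13))² = 676 + 25 = 701
The largest is to S1.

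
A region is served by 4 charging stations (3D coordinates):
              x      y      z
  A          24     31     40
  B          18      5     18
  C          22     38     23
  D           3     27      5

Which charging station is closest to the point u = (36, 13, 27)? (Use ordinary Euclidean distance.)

B

Squared Euclidean distances:
|uA|² = 144 + 324 + 169 = 637
|uB|² = 324 + 64 + 81 = 469
|uC|² = 196 + 625 + 16 = 837
|uD|² = 1089 + 196 + 484 = 1769
The smallest is to B, so u lies in the Voronoi region of B.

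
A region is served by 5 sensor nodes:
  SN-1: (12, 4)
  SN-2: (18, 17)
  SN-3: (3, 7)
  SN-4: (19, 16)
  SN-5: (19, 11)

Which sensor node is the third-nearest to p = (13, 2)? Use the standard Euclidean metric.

SN-3

Compare squared distances (the ordering matches that of the actual distances):
d²(p, SN-1) = (13−12)² + (2−4)² = 1 + 4 = 5
d²(p, SN-2) = (13−18)² + (2−17)² = 25 + 225 = 250
d²(p, SN-3) = (13−3)² + (2−7)² = 100 + 25 = 125
d²(p, SN-4) = (13−19)² + (2−16)² = 36 + 196 = 232
d²(p, SN-5) = (13−19)² + (2−11)² = 36 + 81 = 117
Sorted ascending: SN-1, SN-5, SN-3, SN-4, … — the third-nearest is SN-3.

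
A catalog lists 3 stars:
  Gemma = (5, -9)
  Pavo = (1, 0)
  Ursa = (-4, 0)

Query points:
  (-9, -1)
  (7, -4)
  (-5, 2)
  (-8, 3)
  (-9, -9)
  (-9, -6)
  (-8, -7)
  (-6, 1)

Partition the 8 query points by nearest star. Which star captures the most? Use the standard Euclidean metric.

Ursa

(-9, -1) — d² to each: Gemma:260, Pavo:101, Ursa:26 → nearest is Ursa
(7, -4) — d² to each: Gemma:29, Pavo:52, Ursa:137 → nearest is Gemma
(-5, 2) — d² to each: Gemma:221, Pavo:40, Ursa:5 → nearest is Ursa
(-8, 3) — d² to each: Gemma:313, Pavo:90, Ursa:25 → nearest is Ursa
(-9, -9) — d² to each: Gemma:196, Pavo:181, Ursa:106 → nearest is Ursa
(-9, -6) — d² to each: Gemma:205, Pavo:136, Ursa:61 → nearest is Ursa
(-8, -7) — d² to each: Gemma:173, Pavo:130, Ursa:65 → nearest is Ursa
(-6, 1) — d² to each: Gemma:221, Pavo:50, Ursa:5 → nearest is Ursa
Tally — Gemma:1, Ursa:7. Ursa captures the most (7).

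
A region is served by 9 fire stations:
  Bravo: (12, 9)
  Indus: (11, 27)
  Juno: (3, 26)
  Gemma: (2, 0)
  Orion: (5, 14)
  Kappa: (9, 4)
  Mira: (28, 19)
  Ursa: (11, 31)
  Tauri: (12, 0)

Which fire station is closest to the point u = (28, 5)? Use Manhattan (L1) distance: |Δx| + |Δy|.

d(u, Bravo) = 16 + 4 = 20
d(u, Indus) = 17 + 22 = 39
d(u, Juno) = 25 + 21 = 46
d(u, Gemma) = 26 + 5 = 31
d(u, Orion) = 23 + 9 = 32
d(u, Kappa) = 19 + 1 = 20
d(u, Mira) = 0 + 14 = 14
d(u, Ursa) = 17 + 26 = 43
d(u, Tauri) = 16 + 5 = 21
The smallest is to Mira, so u lies in the Voronoi region of Mira.

Mira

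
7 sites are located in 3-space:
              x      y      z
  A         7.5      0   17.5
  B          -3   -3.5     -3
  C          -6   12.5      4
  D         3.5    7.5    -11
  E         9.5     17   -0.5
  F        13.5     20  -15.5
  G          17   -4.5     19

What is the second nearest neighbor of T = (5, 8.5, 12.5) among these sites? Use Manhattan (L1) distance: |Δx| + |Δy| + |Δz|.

d(T,A) = |5−7.5| + |8.5−0| + |12.5−17.5| = 2.5 + 8.5 + 5 = 16
d(T,B) = |5−(-3)| + |8.5−(-3.5)| + |12.5−(-3)| = 8 + 12 + 15.5 = 35.5
d(T,C) = |5−(-6)| + |8.5−12.5| + |12.5−4| = 11 + 4 + 8.5 = 23.5
d(T,D) = |5−3.5| + |8.5−7.5| + |12.5−(-11)| = 1.5 + 1 + 23.5 = 26
d(T,E) = |5−9.5| + |8.5−17| + |12.5−(-0.5)| = 4.5 + 8.5 + 13 = 26
d(T,F) = |5−13.5| + |8.5−20| + |12.5−(-15.5)| = 8.5 + 11.5 + 28 = 48
d(T,G) = |5−17| + |8.5−(-4.5)| + |12.5−19| = 12 + 13 + 6.5 = 31.5
Sorted ascending: A, C, D, … — the second-nearest is C.

C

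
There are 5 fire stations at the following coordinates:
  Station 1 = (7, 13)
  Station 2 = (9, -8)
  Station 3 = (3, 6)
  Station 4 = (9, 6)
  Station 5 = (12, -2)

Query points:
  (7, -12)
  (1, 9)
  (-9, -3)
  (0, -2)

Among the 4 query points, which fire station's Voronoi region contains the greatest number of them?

Station 3

(7, -12) — d² to each: Station 1:625, Station 2:20, Station 3:340, Station 4:328, Station 5:125 → nearest is Station 2
(1, 9) — d² to each: Station 1:52, Station 2:353, Station 3:13, Station 4:73, Station 5:242 → nearest is Station 3
(-9, -3) — d² to each: Station 1:512, Station 2:349, Station 3:225, Station 4:405, Station 5:442 → nearest is Station 3
(0, -2) — d² to each: Station 1:274, Station 2:117, Station 3:73, Station 4:145, Station 5:144 → nearest is Station 3
Tally — Station 2:1, Station 3:3. Station 3 captures the most (3).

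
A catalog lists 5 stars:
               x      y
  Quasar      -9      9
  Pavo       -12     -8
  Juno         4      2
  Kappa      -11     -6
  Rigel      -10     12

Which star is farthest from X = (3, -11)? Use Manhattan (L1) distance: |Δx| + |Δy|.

Rigel

d(X, Quasar) = |3−(-9)| + |-11−9| = 12 + 20 = 32
d(X, Pavo) = |3−(-12)| + |-11−(-8)| = 15 + 3 = 18
d(X, Juno) = |3−4| + |-11−2| = 1 + 13 = 14
d(X, Kappa) = |3−(-11)| + |-11−(-6)| = 14 + 5 = 19
d(X, Rigel) = |3−(-10)| + |-11−12| = 13 + 23 = 36
The largest is to Rigel.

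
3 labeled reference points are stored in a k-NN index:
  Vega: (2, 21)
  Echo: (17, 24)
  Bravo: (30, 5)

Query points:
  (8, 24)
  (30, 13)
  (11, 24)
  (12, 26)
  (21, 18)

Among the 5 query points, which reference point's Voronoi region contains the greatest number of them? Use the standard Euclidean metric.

(8, 24) — d² to each: Vega:45, Echo:81, Bravo:845 → nearest is Vega
(30, 13) — d² to each: Vega:848, Echo:290, Bravo:64 → nearest is Bravo
(11, 24) — d² to each: Vega:90, Echo:36, Bravo:722 → nearest is Echo
(12, 26) — d² to each: Vega:125, Echo:29, Bravo:765 → nearest is Echo
(21, 18) — d² to each: Vega:370, Echo:52, Bravo:250 → nearest is Echo
Tally — Vega:1, Echo:3, Bravo:1. Echo captures the most (3).

Echo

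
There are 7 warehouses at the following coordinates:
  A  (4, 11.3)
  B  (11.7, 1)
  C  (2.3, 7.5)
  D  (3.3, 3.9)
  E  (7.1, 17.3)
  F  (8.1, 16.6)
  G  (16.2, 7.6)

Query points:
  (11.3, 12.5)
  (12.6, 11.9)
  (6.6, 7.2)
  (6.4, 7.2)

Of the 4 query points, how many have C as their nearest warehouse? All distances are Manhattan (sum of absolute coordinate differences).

2

(11.3, 12.5) — d to each: A:8.5, B:11.9, C:14, D:16.6, E:9, F:7.3, G:9.8 → nearest is F
(12.6, 11.9) — d to each: A:9.2, B:11.8, C:14.7, D:17.3, E:10.9, F:9.2, G:7.9 → nearest is G
(6.6, 7.2) — d to each: A:6.7, B:11.3, C:4.6, D:6.6, E:10.6, F:10.9, G:10 → nearest is C
(6.4, 7.2) — d to each: A:6.5, B:11.5, C:4.4, D:6.4, E:10.8, F:11.1, G:10.2 → nearest is C
2 of the 4 points have C as nearest.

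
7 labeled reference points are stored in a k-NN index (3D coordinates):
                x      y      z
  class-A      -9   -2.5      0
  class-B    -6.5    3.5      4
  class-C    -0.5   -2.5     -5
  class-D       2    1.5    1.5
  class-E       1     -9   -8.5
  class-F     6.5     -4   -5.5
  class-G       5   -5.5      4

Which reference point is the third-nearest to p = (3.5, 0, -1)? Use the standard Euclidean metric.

Since √ is increasing, it suffices to compare squared distances:
d²(p, class-A) = (3.5−(-9))² + (0−(-2.5))² + (-1−0)² = 156.25 + 6.25 + 1 = 163.5
d²(p, class-B) = (3.5−(-6.5))² + (0−3.5)² + (-1−4)² = 100 + 12.25 + 25 = 137.25
d²(p, class-C) = (3.5−(-0.5))² + (0−(-2.5))² + (-1−(-5))² = 16 + 6.25 + 16 = 38.25
d²(p, class-D) = (3.5−2)² + (0−1.5)² + (-1−1.5)² = 2.25 + 2.25 + 6.25 = 10.75
d²(p, class-E) = (3.5−1)² + (0−(-9))² + (-1−(-8.5))² = 6.25 + 81 + 56.25 = 143.5
d²(p, class-F) = (3.5−6.5)² + (0−(-4))² + (-1−(-5.5))² = 9 + 16 + 20.25 = 45.25
d²(p, class-G) = (3.5−5)² + (0−(-5.5))² + (-1−4)² = 2.25 + 30.25 + 25 = 57.5
Sorted ascending: class-D, class-C, class-F, class-G, … — the third-nearest is class-F.

class-F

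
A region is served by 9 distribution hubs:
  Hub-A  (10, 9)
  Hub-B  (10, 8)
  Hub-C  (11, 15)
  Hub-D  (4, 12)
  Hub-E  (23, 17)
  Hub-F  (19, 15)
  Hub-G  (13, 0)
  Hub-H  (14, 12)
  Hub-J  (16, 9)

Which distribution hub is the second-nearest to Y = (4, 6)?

Hub-B

Since √ is increasing, it suffices to compare squared distances:
d²(Y, Hub-A) = (4−10)² + (6−9)² = 36 + 9 = 45
d²(Y, Hub-B) = (4−10)² + (6−8)² = 36 + 4 = 40
d²(Y, Hub-C) = (4−11)² + (6−15)² = 49 + 81 = 130
d²(Y, Hub-D) = (4−4)² + (6−12)² = 0 + 36 = 36
d²(Y, Hub-E) = (4−23)² + (6−17)² = 361 + 121 = 482
d²(Y, Hub-F) = (4−19)² + (6−15)² = 225 + 81 = 306
d²(Y, Hub-G) = (4−13)² + (6−0)² = 81 + 36 = 117
d²(Y, Hub-H) = (4−14)² + (6−12)² = 100 + 36 = 136
d²(Y, Hub-J) = (4−16)² + (6−9)² = 144 + 9 = 153
Sorted ascending: Hub-D, Hub-B, Hub-A, … — the second-nearest is Hub-B.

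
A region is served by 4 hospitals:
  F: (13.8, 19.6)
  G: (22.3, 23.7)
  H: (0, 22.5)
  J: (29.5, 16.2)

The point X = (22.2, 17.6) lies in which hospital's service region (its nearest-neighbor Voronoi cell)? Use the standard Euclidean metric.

G

Compare squared distances (the ordering matches that of the actual distances):
|XF|² = 70.56 + 4 = 74.56
|XG|² = 0.01 + 37.21 = 37.22
|XH|² = 492.84 + 24.01 = 516.85
|XJ|² = 53.29 + 1.96 = 55.25
Minimum is at G.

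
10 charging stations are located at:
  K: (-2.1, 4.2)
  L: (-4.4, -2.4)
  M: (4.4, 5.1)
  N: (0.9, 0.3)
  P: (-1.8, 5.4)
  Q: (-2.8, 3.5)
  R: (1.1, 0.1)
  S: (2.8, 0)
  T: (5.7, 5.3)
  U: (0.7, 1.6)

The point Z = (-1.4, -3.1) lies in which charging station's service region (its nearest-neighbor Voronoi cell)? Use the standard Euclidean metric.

L

Compare squared distances (the ordering matches that of the actual distances):
|ZK|² = 0.49 + 53.29 = 53.78
|ZL|² = 9 + 0.49 = 9.49
|ZM|² = 33.64 + 67.24 = 100.88
|ZN|² = 5.29 + 11.56 = 16.85
|ZP|² = 0.16 + 72.25 = 72.41
|ZQ|² = 1.96 + 43.56 = 45.52
|ZR|² = 6.25 + 10.24 = 16.49
|ZS|² = 17.64 + 9.61 = 27.25
|ZT|² = 50.41 + 70.56 = 120.97
|ZU|² = 4.41 + 22.09 = 26.5
Minimum is at L.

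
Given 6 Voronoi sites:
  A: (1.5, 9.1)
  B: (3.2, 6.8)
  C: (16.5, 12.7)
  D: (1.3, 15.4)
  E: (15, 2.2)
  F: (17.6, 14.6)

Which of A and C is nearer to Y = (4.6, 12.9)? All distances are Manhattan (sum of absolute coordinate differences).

A

d(Y,A) = |4.6−1.5| + |12.9−9.1| = 3.1 + 3.8 = 6.9
d(Y,C) = |4.6−16.5| + |12.9−12.7| = 11.9 + 0.2 = 12.1
6.9 < 12.1, so A is closer.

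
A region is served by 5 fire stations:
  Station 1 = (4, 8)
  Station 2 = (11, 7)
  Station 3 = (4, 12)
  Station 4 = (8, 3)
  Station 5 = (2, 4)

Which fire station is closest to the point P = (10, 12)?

Station 2

Since √ is increasing, it suffices to compare squared distances:
d²(P, Station 1) = (10−4)² + (12−8)² = 36 + 16 = 52
d²(P, Station 2) = (10−11)² + (12−7)² = 1 + 25 = 26
d²(P, Station 3) = (10−4)² + (12−12)² = 36 + 0 = 36
d²(P, Station 4) = (10−8)² + (12−3)² = 4 + 81 = 85
d²(P, Station 5) = (10−2)² + (12−4)² = 64 + 64 = 128
Station 2 is nearest.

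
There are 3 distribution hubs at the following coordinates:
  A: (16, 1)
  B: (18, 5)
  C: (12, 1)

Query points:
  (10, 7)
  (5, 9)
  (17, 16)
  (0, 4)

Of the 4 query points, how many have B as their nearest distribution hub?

1

(10, 7) — d² to each: A:72, B:68, C:40 → nearest is C
(5, 9) — d² to each: A:185, B:185, C:113 → nearest is C
(17, 16) — d² to each: A:226, B:122, C:250 → nearest is B
(0, 4) — d² to each: A:265, B:325, C:153 → nearest is C
1 of the 4 points has B as nearest.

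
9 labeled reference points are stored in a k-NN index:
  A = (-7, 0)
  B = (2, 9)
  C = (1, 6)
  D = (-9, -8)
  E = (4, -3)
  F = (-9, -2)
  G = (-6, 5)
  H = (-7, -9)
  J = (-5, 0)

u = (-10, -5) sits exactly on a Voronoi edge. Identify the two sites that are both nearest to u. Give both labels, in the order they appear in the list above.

Squared distances from u to each site:
|uA|² = 9 + 25 = 34
|uB|² = 144 + 196 = 340
|uC|² = 121 + 121 = 242
|uD|² = 1 + 9 = 10
|uE|² = 196 + 4 = 200
|uF|² = 1 + 9 = 10
|uG|² = 16 + 100 = 116
|uH|² = 9 + 16 = 25
|uJ|² = 25 + 25 = 50
u is equidistant from D and F (both at squared distance 10), and every other site is strictly farther — so u lies on the D–F Voronoi edge.

D and F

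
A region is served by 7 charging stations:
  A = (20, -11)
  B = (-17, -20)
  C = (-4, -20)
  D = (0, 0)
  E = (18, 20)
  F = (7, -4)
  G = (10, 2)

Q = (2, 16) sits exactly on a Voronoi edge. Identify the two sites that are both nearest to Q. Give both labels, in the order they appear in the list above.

D and G

Squared distances from Q to each site:
|QA|² = 324 + 729 = 1053
|QB|² = 361 + 1296 = 1657
|QC|² = 36 + 1296 = 1332
|QD|² = 4 + 256 = 260
|QE|² = 256 + 16 = 272
|QF|² = 25 + 400 = 425
|QG|² = 64 + 196 = 260
Q is equidistant from D and G (both at squared distance 260), and every other site is strictly farther — so Q lies on the D–G Voronoi edge.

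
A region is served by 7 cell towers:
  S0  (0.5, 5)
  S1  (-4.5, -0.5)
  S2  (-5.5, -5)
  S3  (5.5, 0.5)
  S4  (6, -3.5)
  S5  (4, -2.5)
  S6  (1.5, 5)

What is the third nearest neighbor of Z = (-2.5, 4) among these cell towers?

S1

Squared Euclidean distances:
|ZS0|² = (-2.5−0.5)² + (4−5)² = 9 + 1 = 10
|ZS1|² = (-2.5−(-4.5))² + (4−(-0.5))² = 4 + 20.25 = 24.25
|ZS2|² = (-2.5−(-5.5))² + (4−(-5))² = 9 + 81 = 90
|ZS3|² = (-2.5−5.5)² + (4−0.5)² = 64 + 12.25 = 76.25
|ZS4|² = (-2.5−6)² + (4−(-3.5))² = 72.25 + 56.25 = 128.5
|ZS5|² = (-2.5−4)² + (4−(-2.5))² = 42.25 + 42.25 = 84.5
|ZS6|² = (-2.5−1.5)² + (4−5)² = 16 + 1 = 17
Sorted ascending: S0, S6, S1, S3, … — the third-nearest is S1.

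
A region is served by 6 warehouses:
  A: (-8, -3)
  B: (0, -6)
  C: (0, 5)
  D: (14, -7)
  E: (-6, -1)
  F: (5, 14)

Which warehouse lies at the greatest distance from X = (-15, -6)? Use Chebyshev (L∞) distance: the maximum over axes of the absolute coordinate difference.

d(X,A) = max(7, 3) = 7
d(X,B) = max(15, 0) = 15
d(X,C) = max(15, 11) = 15
d(X,D) = max(29, 1) = 29
d(X,E) = max(9, 5) = 9
d(X,F) = max(20, 20) = 20
The largest is to D.

D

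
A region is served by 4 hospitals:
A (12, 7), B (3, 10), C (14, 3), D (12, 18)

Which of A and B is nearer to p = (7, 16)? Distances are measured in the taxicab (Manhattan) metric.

d(p,A) = |7−12| + |16−7| = 5 + 9 = 14
d(p,B) = |7−3| + |16−10| = 4 + 6 = 10
14 > 10, so B is closer.

B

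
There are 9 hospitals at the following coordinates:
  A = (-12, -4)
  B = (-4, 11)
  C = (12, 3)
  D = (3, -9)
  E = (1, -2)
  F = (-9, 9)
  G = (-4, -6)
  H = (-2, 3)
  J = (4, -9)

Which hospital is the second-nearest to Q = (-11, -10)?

G

Squared Euclidean distances:
|QA|² = 1 + 36 = 37
|QB|² = 49 + 441 = 490
|QC|² = 529 + 169 = 698
|QD|² = 196 + 1 = 197
|QE|² = 144 + 64 = 208
|QF|² = 4 + 361 = 365
|QG|² = 49 + 16 = 65
|QH|² = 81 + 169 = 250
|QJ|² = 225 + 1 = 226
Sorted ascending: A, G, D, … — the second-nearest is G.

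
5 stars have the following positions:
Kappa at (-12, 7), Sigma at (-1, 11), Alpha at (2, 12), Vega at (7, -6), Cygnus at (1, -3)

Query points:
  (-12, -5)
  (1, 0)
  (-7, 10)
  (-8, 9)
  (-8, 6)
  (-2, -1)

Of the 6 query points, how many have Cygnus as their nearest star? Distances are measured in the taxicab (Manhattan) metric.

2

(-12, -5) — d to each: Kappa:12, Sigma:27, Alpha:31, Vega:20, Cygnus:15 → nearest is Kappa
(1, 0) — d to each: Kappa:20, Sigma:13, Alpha:13, Vega:12, Cygnus:3 → nearest is Cygnus
(-7, 10) — d to each: Kappa:8, Sigma:7, Alpha:11, Vega:30, Cygnus:21 → nearest is Sigma
(-8, 9) — d to each: Kappa:6, Sigma:9, Alpha:13, Vega:30, Cygnus:21 → nearest is Kappa
(-8, 6) — d to each: Kappa:5, Sigma:12, Alpha:16, Vega:27, Cygnus:18 → nearest is Kappa
(-2, -1) — d to each: Kappa:18, Sigma:13, Alpha:17, Vega:14, Cygnus:5 → nearest is Cygnus
2 of the 6 points have Cygnus as nearest.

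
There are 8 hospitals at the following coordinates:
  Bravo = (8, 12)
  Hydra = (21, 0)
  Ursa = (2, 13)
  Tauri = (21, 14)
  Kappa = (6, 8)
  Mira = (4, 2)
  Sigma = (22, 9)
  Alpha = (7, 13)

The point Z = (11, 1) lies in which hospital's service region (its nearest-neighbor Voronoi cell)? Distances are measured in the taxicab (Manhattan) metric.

Mira

d(Z, Bravo) = 3 + 11 = 14
d(Z, Hydra) = 10 + 1 = 11
d(Z, Ursa) = 9 + 12 = 21
d(Z, Tauri) = 10 + 13 = 23
d(Z, Kappa) = 5 + 7 = 12
d(Z, Mira) = 7 + 1 = 8
d(Z, Sigma) = 11 + 8 = 19
d(Z, Alpha) = 4 + 12 = 16
Mira is nearest.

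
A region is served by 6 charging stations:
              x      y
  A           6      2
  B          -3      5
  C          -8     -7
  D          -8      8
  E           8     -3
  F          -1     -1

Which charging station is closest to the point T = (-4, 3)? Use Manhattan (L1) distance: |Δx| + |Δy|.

B

d(T,A) = |-4−6| + |3−2| = 10 + 1 = 11
d(T,B) = |-4−(-3)| + |3−5| = 1 + 2 = 3
d(T,C) = |-4−(-8)| + |3−(-7)| = 4 + 10 = 14
d(T,D) = |-4−(-8)| + |3−8| = 4 + 5 = 9
d(T,E) = |-4−8| + |3−(-3)| = 12 + 6 = 18
d(T,F) = |-4−(-1)| + |3−(-1)| = 3 + 4 = 7
Minimum is at B.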